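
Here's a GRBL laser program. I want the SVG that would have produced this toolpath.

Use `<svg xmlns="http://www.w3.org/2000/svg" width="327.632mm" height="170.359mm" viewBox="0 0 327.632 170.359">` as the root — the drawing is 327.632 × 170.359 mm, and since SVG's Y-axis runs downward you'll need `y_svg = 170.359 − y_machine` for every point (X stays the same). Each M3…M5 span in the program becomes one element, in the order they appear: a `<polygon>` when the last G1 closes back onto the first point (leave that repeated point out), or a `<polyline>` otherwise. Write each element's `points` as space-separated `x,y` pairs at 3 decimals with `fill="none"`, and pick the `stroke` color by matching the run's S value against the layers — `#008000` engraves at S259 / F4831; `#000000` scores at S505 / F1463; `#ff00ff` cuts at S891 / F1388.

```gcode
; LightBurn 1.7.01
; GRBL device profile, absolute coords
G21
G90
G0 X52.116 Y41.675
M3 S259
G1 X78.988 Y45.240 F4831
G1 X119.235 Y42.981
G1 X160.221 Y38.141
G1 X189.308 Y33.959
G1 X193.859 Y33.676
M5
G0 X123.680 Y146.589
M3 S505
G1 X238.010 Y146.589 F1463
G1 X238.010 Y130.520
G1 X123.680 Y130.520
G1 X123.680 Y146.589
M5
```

Machine Y-up, SVG Y-down with viewBox height 170.359, so y_svg = 170.359 − y_machine; X carries over.

Run 1: power S259 maps to stroke `#008000` (engrave). The run is open, so emit a `<polyline>` with points (Y-flipped): 52.116,128.684 78.988,125.119 119.235,127.378 160.221,132.218 189.308,136.400 193.859,136.683.

Run 2: the run's S505 means `#000000` (score). The run returns to its start, so emit a `<polygon>` with points (Y-flipped): 123.680,23.770 238.010,23.770 238.010,39.839 123.680,39.839.

<svg xmlns="http://www.w3.org/2000/svg" width="327.632mm" height="170.359mm" viewBox="0 0 327.632 170.359">
  <polyline points="52.116,128.684 78.988,125.119 119.235,127.378 160.221,132.218 189.308,136.400 193.859,136.683" fill="none" stroke="#008000"/>
  <polygon points="123.680,23.770 238.010,23.770 238.010,39.839 123.680,39.839" fill="none" stroke="#000000"/>
</svg>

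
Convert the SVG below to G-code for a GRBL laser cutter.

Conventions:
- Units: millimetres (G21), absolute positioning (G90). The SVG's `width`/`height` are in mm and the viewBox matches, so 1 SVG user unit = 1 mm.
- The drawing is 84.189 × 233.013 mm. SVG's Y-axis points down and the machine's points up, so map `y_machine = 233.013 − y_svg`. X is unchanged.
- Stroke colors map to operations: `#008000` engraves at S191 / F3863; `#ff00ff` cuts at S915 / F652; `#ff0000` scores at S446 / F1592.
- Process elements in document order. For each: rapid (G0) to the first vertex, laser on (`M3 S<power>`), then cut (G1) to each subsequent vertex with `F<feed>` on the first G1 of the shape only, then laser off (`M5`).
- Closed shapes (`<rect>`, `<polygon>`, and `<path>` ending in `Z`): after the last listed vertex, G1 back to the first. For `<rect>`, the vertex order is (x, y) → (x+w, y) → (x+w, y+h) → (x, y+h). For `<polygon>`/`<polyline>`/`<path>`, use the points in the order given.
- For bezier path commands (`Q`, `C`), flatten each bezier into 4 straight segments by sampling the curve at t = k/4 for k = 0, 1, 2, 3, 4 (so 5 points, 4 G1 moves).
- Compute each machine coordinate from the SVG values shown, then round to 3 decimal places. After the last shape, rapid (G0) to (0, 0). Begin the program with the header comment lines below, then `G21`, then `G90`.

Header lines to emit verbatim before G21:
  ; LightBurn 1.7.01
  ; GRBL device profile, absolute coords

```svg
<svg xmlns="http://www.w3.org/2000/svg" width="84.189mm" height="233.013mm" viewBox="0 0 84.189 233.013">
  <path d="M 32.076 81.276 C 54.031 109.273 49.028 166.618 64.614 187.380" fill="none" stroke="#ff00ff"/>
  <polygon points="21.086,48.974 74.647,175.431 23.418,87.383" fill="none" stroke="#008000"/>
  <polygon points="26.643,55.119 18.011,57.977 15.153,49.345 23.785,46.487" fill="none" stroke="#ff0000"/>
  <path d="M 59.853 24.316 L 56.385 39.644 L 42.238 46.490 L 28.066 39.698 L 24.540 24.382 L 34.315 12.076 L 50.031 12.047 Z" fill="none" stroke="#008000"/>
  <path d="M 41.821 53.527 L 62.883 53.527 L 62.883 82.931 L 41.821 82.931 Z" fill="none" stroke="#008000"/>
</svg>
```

Since the viewBox matches the mm dimensions, user units are millimetres directly. The only transform is the Y-flip y_m = 233.013 − y_svg.

Shape 1 is a cubic bezier drawn with `<path>`. Its stroke #ff00ff means cut at S915, F652. After flipping Y the toolpath is (32.076,151.737) → (44.231,126.267) → (50.733,95.972) → (56.042,67.034) → (64.614,45.633).

Shape 2 is a closed polygon drawn with `<polygon>`. Its stroke #008000 means engrave at S191, F3863. After flipping Y the toolpath is (21.086,184.039) → (74.647,57.582) → (23.418,145.630) → (21.086,184.039), returning to the start.

Shape 3 is a regular polygon drawn with `<polygon>`. Its stroke #ff0000 means score at S446, F1592. After flipping Y the toolpath is (26.643,177.894) → (18.011,175.036) → (15.153,183.668) → (23.785,186.526) → (26.643,177.894), returning to the start.

Shape 4 is a regular polygon drawn with `<path>`. Its stroke #008000 means engrave at S191, F3863. After flipping Y the toolpath is (59.853,208.697) → (56.385,193.369) → (42.238,186.523) → (28.066,193.315) → (24.540,208.631) → (34.315,220.937) → (50.031,220.966) → (59.853,208.697), returning to the start.

Shape 5 is a rectangle drawn with `<path>`. Its stroke #008000 means engrave at S191, F3863. After flipping Y the toolpath is (41.821,179.486) → (62.883,179.486) → (62.883,150.082) → (41.821,150.082) → (41.821,179.486), returning to the start.

; LightBurn 1.7.01
; GRBL device profile, absolute coords
G21
G90
G0 X32.076 Y151.737
M3 S915
G1 X44.231 Y126.267 F652
G1 X50.733 Y95.972
G1 X56.042 Y67.034
G1 X64.614 Y45.633
M5
G0 X21.086 Y184.039
M3 S191
G1 X74.647 Y57.582 F3863
G1 X23.418 Y145.630
G1 X21.086 Y184.039
M5
G0 X26.643 Y177.894
M3 S446
G1 X18.011 Y175.036 F1592
G1 X15.153 Y183.668
G1 X23.785 Y186.526
G1 X26.643 Y177.894
M5
G0 X59.853 Y208.697
M3 S191
G1 X56.385 Y193.369 F3863
G1 X42.238 Y186.523
G1 X28.066 Y193.315
G1 X24.540 Y208.631
G1 X34.315 Y220.937
G1 X50.031 Y220.966
G1 X59.853 Y208.697
M5
G0 X41.821 Y179.486
M3 S191
G1 X62.883 Y179.486 F3863
G1 X62.883 Y150.082
G1 X41.821 Y150.082
G1 X41.821 Y179.486
M5
G0 X0.000 Y0.000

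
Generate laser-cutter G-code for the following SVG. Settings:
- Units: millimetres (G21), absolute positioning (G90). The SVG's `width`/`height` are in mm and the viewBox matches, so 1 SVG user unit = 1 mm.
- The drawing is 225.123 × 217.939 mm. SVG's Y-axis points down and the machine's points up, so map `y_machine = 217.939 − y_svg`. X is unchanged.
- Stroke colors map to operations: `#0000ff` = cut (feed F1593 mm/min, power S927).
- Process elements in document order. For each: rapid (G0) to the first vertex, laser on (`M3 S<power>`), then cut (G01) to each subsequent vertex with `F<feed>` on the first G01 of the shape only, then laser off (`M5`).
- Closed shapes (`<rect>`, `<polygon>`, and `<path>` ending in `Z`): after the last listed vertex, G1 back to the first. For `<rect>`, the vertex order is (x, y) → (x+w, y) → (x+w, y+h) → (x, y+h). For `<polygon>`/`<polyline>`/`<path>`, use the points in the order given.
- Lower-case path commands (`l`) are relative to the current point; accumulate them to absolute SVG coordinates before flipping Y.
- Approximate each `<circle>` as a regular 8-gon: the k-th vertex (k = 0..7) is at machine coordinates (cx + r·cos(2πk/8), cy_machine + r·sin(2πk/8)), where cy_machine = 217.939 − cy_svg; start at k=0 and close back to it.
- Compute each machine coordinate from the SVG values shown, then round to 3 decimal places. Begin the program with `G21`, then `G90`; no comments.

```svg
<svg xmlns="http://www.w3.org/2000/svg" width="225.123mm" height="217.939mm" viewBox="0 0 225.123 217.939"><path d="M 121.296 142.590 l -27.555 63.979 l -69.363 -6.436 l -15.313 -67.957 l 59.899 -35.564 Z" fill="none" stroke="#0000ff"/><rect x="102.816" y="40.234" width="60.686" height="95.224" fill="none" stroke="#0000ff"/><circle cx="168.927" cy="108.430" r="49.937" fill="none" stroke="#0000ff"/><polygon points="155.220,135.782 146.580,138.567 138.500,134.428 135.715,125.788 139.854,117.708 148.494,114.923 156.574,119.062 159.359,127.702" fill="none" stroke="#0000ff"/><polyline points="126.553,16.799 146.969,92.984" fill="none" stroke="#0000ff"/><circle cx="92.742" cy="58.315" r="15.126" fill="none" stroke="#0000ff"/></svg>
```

viewBox `0 0 225.123 217.939` with mm width/height → 1 unit = 1 mm. Flip: y_m = 217.939 − y_svg.

**Shape 1** — `<path>` regular polygon, stroke `#0000ff` → cut (S927, F1593). Machine vertices: (121.296,75.349) → (93.741,11.370) → (24.378,17.806) → (9.065,85.763) → (68.964,121.327) → (121.296,75.349). Closed: final G1 returns to the first vertex.

**Shape 2** — `<rect>` rectangle, stroke `#0000ff` → cut (S927, F1593). Machine vertices: (102.816,177.705) → (163.502,177.705) → (163.502,82.481) → (102.816,82.481) → (102.816,177.705). Closed: final G1 returns to the first vertex.

**Shape 3** — `<circle>` circle, stroke `#0000ff` → cut (S927, F1593). Machine vertices: (218.864,109.509) → (204.238,144.820) → (168.927,159.446) → (133.616,144.820) → (118.990,109.509) → (133.616,74.198) → (168.927,59.572) → (204.238,74.198) → (218.864,109.509). Closed: final G1 returns to the first vertex.

**Shape 4** — `<polygon>` regular polygon, stroke `#0000ff` → cut (S927, F1593). Machine vertices: (155.220,82.157) → (146.580,79.372) → (138.500,83.511) → (135.715,92.151) → (139.854,100.231) → (148.494,103.016) → (156.574,98.877) → (159.359,90.237) → (155.220,82.157). Closed: final G1 returns to the first vertex.

**Shape 5** — `<polyline>` line segment, stroke `#0000ff` → cut (S927, F1593). Machine vertices: (126.553,201.140) → (146.969,124.955). Open path.

**Shape 6** — `<circle>` circle, stroke `#0000ff` → cut (S927, F1593). Machine vertices: (107.868,159.624) → (103.438,170.320) → (92.742,174.750) → (82.046,170.320) → (77.616,159.624) → (82.046,148.928) → (92.742,144.498) → (103.438,148.928) → (107.868,159.624). Closed: final G1 returns to the first vertex.

G21
G90
G0 X121.296 Y75.349
M3 S927
G01 X93.741 Y11.370 F1593
G01 X24.378 Y17.806
G01 X9.065 Y85.763
G01 X68.964 Y121.327
G01 X121.296 Y75.349
M5
G0 X102.816 Y177.705
M3 S927
G01 X163.502 Y177.705 F1593
G01 X163.502 Y82.481
G01 X102.816 Y82.481
G01 X102.816 Y177.705
M5
G0 X218.864 Y109.509
M3 S927
G01 X204.238 Y144.820 F1593
G01 X168.927 Y159.446
G01 X133.616 Y144.820
G01 X118.990 Y109.509
G01 X133.616 Y74.198
G01 X168.927 Y59.572
G01 X204.238 Y74.198
G01 X218.864 Y109.509
M5
G0 X155.220 Y82.157
M3 S927
G01 X146.580 Y79.372 F1593
G01 X138.500 Y83.511
G01 X135.715 Y92.151
G01 X139.854 Y100.231
G01 X148.494 Y103.016
G01 X156.574 Y98.877
G01 X159.359 Y90.237
G01 X155.220 Y82.157
M5
G0 X126.553 Y201.140
M3 S927
G01 X146.969 Y124.955 F1593
M5
G0 X107.868 Y159.624
M3 S927
G01 X103.438 Y170.320 F1593
G01 X92.742 Y174.750
G01 X82.046 Y170.320
G01 X77.616 Y159.624
G01 X82.046 Y148.928
G01 X92.742 Y144.498
G01 X103.438 Y148.928
G01 X107.868 Y159.624
M5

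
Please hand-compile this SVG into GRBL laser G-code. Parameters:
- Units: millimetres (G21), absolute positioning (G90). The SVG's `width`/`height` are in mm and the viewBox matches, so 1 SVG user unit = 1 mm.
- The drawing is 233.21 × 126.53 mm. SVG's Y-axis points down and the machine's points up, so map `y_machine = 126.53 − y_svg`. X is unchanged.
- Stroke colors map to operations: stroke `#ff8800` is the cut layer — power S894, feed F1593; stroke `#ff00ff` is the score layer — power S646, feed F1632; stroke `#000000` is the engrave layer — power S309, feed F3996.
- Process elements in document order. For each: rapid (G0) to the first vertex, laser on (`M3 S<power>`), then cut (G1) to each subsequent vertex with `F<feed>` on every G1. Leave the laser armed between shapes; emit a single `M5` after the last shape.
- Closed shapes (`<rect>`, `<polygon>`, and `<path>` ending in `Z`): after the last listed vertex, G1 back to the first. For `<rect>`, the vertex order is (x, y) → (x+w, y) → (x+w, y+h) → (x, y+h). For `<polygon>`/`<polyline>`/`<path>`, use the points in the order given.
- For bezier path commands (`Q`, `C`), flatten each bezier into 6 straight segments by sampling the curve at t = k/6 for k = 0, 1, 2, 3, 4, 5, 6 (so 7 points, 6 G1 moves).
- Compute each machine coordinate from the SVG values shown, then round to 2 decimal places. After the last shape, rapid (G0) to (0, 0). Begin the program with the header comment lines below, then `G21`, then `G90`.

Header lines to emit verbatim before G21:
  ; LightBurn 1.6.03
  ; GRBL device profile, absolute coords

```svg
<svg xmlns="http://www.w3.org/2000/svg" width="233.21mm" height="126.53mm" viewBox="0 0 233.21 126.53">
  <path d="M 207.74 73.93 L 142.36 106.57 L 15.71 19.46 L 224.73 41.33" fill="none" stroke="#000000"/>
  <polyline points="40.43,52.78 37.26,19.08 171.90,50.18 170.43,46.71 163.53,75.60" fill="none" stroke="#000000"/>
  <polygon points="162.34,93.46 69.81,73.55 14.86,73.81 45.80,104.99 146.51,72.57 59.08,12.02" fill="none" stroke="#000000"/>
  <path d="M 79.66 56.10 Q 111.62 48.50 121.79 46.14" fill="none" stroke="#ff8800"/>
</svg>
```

viewBox `0 0 233.21 126.53` with mm width/height → 1 unit = 1 mm. Flip: y_m = 126.53 − y_svg.

**Shape 1** — `<path>` open polyline, stroke `#000000` → engrave (S309, F3996). Machine vertices: (207.74,52.60) → (142.36,19.96) → (15.71,107.07) → (224.73,85.20). Open path.

**Shape 2** — `<polyline>` open polyline, stroke `#000000` → engrave (S309, F3996). Machine vertices: (40.43,73.75) → (37.26,107.45) → (171.90,76.35) → (170.43,79.82) → (163.53,50.93). Open path.

**Shape 3** — `<polygon>` closed polygon, stroke `#000000` → engrave (S309, F3996). Machine vertices: (162.34,33.07) → (69.81,52.98) → (14.86,52.72) → (45.80,21.54) → (146.51,53.96) → (59.08,114.51) → (162.34,33.07). Closed: final G1 returns to the first vertex.

**Shape 4** — `<path>` quadratic bezier, stroke `#ff8800` → cut (S894, F1593). Control points (SVG): P0=(79.66,56.10), P1=(111.62,48.50), P2=(121.79,46.14); sampled at t=k/6. Machine vertices: (79.66,70.43) → (89.71,72.82) → (98.55,74.91) → (106.17,76.72) → (112.59,78.23) → (117.79,79.46) → (121.79,80.39). Open path.

; LightBurn 1.6.03
; GRBL device profile, absolute coords
G21
G90
G0 X207.74 Y52.60
M3 S309
G1 X142.36 Y19.96 F3996
G1 X15.71 Y107.07 F3996
G1 X224.73 Y85.20 F3996
G0 X40.43 Y73.75
M3 S309
G1 X37.26 Y107.45 F3996
G1 X171.90 Y76.35 F3996
G1 X170.43 Y79.82 F3996
G1 X163.53 Y50.93 F3996
G0 X162.34 Y33.07
M3 S309
G1 X69.81 Y52.98 F3996
G1 X14.86 Y52.72 F3996
G1 X45.80 Y21.54 F3996
G1 X146.51 Y53.96 F3996
G1 X59.08 Y114.51 F3996
G1 X162.34 Y33.07 F3996
G0 X79.66 Y70.43
M3 S894
G1 X89.71 Y72.82 F1593
G1 X98.55 Y74.91 F1593
G1 X106.17 Y76.72 F1593
G1 X112.59 Y78.23 F1593
G1 X117.79 Y79.46 F1593
G1 X121.79 Y80.39 F1593
M5
G0 X0.00 Y0.00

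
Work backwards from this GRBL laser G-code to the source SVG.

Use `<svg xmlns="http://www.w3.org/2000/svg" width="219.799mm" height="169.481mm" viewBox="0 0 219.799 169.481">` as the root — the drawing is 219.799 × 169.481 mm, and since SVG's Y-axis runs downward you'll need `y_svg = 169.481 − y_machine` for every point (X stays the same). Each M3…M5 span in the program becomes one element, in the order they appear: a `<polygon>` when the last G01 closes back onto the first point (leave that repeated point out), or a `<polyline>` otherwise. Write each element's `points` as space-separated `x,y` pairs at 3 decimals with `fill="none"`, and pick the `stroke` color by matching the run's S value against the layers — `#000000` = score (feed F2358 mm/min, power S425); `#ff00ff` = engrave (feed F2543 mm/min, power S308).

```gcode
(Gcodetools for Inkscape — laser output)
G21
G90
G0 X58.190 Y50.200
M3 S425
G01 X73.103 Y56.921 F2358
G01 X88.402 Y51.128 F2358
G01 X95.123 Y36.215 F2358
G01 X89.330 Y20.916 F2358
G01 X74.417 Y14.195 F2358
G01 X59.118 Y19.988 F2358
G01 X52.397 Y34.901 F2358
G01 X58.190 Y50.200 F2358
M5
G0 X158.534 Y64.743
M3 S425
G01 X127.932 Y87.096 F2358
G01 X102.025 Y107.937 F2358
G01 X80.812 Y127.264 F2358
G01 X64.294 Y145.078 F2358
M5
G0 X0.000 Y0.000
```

Machine Y-up, SVG Y-down with viewBox height 169.481, so y_svg = 169.481 − y_machine; X carries over. Every run uses S425, so all elements get stroke `#000000` (score).

Run 1: The run returns to its start, so emit a `<polygon>` with points (Y-flipped): 58.190,119.281 73.103,112.560 88.402,118.353 95.123,133.266 89.330,148.565 74.417,155.286 59.118,149.493 52.397,134.580.

Run 2: The run is open, so emit a `<polyline>` with points (Y-flipped): 158.534,104.738 127.932,82.385 102.025,61.544 80.812,42.217 64.294,24.403.

<svg xmlns="http://www.w3.org/2000/svg" width="219.799mm" height="169.481mm" viewBox="0 0 219.799 169.481">
  <polygon points="58.190,119.281 73.103,112.560 88.402,118.353 95.123,133.266 89.330,148.565 74.417,155.286 59.118,149.493 52.397,134.580" fill="none" stroke="#000000"/>
  <polyline points="158.534,104.738 127.932,82.385 102.025,61.544 80.812,42.217 64.294,24.403" fill="none" stroke="#000000"/>
</svg>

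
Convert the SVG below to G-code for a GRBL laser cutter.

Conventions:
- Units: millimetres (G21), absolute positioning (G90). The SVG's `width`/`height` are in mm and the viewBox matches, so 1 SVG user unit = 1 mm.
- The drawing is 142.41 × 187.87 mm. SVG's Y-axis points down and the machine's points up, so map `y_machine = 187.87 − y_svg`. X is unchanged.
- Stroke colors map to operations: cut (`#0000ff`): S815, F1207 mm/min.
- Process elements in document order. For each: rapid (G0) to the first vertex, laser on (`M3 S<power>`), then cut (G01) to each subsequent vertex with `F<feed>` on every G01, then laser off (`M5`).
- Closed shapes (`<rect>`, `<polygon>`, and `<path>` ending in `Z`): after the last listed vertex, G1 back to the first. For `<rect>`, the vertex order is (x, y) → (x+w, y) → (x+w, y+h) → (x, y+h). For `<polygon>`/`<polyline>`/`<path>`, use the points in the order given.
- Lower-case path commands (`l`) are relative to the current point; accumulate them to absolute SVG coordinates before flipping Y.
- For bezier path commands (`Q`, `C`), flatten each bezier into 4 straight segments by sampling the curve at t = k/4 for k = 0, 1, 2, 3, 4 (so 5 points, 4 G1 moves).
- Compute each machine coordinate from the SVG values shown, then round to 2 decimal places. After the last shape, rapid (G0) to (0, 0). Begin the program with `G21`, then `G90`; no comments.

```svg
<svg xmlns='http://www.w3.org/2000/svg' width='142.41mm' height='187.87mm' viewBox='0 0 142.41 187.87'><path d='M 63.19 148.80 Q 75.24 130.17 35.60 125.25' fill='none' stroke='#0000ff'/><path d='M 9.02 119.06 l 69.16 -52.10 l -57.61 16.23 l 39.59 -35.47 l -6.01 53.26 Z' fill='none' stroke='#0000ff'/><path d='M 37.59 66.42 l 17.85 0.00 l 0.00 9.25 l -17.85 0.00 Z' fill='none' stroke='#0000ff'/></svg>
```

G21
G90
G0 X63.19 Y39.07
M3 S815
G01 X65.98 Y47.53 F1207
G01 X62.32 Y54.27 F1207
G01 X52.19 Y59.30 F1207
G01 X35.60 Y62.62 F1207
M5
G0 X9.02 Y68.81
M3 S815
G01 X78.18 Y120.91 F1207
G01 X20.57 Y104.68 F1207
G01 X60.16 Y140.15 F1207
G01 X54.15 Y86.89 F1207
G01 X9.02 Y68.81 F1207
M5
G0 X37.59 Y121.45
M3 S815
G01 X55.44 Y121.45 F1207
G01 X55.44 Y112.20 F1207
G01 X37.59 Y112.20 F1207
G01 X37.59 Y121.45 F1207
M5
G0 X0.00 Y0.00

1 u = 1 mm; y_m = 187.87 − y.

[1] `<path>` quadratic bezier, #0000ff→cut S815 F1207: (63.19,39.07) → (65.98,47.53) → (62.32,54.27) → (52.19,59.30) → (35.60,62.62)

[2] `<path>` closed polygon, #0000ff→cut S815 F1207: (9.02,68.81) → (78.18,120.91) → (20.57,104.68) → (60.16,140.15) → (54.15,86.89) → (9.02,68.81) (closed)

[3] `<path>` rectangle, #0000ff→cut S815 F1207: (37.59,121.45) → (55.44,121.45) → (55.44,112.20) → (37.59,112.20) → (37.59,121.45) (closed)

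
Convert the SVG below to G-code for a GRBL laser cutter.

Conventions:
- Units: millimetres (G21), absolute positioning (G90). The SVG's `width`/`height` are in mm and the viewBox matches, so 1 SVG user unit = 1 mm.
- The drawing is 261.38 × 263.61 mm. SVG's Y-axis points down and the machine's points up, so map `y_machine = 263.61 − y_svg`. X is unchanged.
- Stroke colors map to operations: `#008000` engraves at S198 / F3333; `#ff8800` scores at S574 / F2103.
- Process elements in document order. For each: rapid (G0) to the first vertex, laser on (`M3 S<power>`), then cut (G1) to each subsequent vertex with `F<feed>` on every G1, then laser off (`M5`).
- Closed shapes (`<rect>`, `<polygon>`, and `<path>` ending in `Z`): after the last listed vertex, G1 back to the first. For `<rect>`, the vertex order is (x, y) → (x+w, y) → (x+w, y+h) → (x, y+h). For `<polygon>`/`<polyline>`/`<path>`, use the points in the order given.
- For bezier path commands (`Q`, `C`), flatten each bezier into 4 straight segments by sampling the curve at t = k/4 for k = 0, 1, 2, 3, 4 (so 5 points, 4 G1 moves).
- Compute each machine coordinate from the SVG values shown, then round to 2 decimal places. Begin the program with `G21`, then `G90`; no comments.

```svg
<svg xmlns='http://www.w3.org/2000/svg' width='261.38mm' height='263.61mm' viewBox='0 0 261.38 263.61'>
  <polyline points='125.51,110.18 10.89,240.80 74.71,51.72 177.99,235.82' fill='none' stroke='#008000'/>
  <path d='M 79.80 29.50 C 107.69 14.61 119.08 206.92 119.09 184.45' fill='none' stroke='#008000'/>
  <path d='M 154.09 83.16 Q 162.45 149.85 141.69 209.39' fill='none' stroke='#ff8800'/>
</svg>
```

G21
G90
G0 X125.51 Y153.43
M3 S198
G1 X10.89 Y22.81 F3333
G1 X74.71 Y211.89 F3333
G1 X177.99 Y27.79 F3333
M5
G0 X79.80 Y234.11
M3 S198
G1 X97.70 Y213.02 F3333
G1 X109.90 Y153.79 F3333
G1 X116.87 Y95.99 F3333
G1 X119.09 Y79.16 F3333
M5
G0 X154.09 Y180.45
M3 S574
G1 X156.45 Y147.55 F2103
G1 X155.17 Y115.55 F2103
G1 X150.25 Y84.44 F2103
G1 X141.69 Y54.22 F2103
M5

Since the viewBox matches the mm dimensions, user units are millimetres directly. The only transform is the Y-flip y_m = 263.61 − y_svg.

Shape 1 is a open polyline drawn with `<polyline>`. Its stroke #008000 means engrave at S198, F3333. After flipping Y the toolpath is (125.51,153.43) → (10.89,22.81) → (74.71,211.89) → (177.99,27.79).

Shape 2 is a cubic bezier drawn with `<path>`. Its stroke #008000 means engrave at S198, F3333. After flipping Y the toolpath is (79.80,234.11) → (97.70,213.02) → (109.90,153.79) → (116.87,95.99) → (119.09,79.16).

Shape 3 is a quadratic bezier drawn with `<path>`. Its stroke #ff8800 means score at S574, F2103. After flipping Y the toolpath is (154.09,180.45) → (156.45,147.55) → (155.17,115.55) → (150.25,84.44) → (141.69,54.22).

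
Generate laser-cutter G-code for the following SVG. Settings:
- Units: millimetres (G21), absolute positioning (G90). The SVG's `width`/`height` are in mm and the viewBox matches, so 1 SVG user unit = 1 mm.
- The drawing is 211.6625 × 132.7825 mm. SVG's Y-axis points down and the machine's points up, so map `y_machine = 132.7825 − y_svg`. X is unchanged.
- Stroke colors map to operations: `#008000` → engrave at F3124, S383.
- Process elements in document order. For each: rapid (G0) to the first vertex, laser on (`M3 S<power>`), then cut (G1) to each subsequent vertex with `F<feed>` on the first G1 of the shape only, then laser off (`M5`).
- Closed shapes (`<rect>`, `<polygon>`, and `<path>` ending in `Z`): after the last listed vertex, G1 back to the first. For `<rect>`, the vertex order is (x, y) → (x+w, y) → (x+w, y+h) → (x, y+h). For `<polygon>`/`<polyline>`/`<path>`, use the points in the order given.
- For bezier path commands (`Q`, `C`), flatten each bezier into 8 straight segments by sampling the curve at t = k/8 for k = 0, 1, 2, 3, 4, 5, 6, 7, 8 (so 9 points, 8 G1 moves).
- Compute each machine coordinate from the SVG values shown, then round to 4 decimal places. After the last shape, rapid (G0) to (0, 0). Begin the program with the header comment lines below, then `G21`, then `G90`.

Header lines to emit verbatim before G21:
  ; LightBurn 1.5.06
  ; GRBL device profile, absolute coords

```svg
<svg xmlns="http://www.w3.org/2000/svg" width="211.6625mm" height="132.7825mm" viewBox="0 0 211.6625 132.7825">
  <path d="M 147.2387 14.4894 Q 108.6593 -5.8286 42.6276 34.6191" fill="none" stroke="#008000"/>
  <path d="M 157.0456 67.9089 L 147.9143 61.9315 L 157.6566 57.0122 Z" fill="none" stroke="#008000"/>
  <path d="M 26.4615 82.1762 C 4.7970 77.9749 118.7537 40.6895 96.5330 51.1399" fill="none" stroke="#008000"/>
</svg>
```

; LightBurn 1.5.06
; GRBL device profile, absolute coords
G21
G90
G0 X147.2387 Y118.2931
M3 S383
G1 X137.1649 Y122.4231 F3124
G1 X126.2332 Y124.6542
G1 X114.4437 Y124.9864
G1 X101.7962 Y123.4197
G1 X88.2909 Y119.9540
G1 X73.9277 Y114.5894
G1 X58.7066 Y107.3259
G1 X42.6276 Y98.1634
M5
G0 X157.0456 Y64.8736
M3 S383
G1 X147.9143 Y70.8510 F3124
G1 X157.6566 Y75.7703
G1 X157.0456 Y64.8736
M5
G0 X26.4615 Y50.6063
M3 S383
G1 X24.1637 Y53.5748 F3124
G1 X31.3952 Y58.6977
G1 X44.9710 Y65.0281
G1 X61.7058 Y71.6188
G1 X78.4146 Y77.5227
G1 X91.9121 Y81.7927
G1 X99.0133 Y83.4817
G1 X96.5330 Y81.6426
M5
G0 X0.0000 Y0.0000

Since the viewBox matches the mm dimensions, user units are millimetres directly. The only transform is the Y-flip y_m = 132.7825 − y_svg.

Shape 1 is a quadratic bezier drawn with `<path>`. Its stroke #008000 means engrave at S383, F3124. After flipping Y the toolpath is (147.2387,118.2931) → (137.1649,122.4231) → (126.2332,124.6542) → (114.4437,124.9864) → (101.7962,123.4197) → (88.2909,119.9540) → (73.9277,114.5894) → (58.7066,107.3259) → (42.6276,98.1634).

Shape 2 is a regular polygon drawn with `<path>`. Its stroke #008000 means engrave at S383, F3124. After flipping Y the toolpath is (157.0456,64.8736) → (147.9143,70.8510) → (157.6566,75.7703) → (157.0456,64.8736), returning to the start.

Shape 3 is a cubic bezier drawn with `<path>`. Its stroke #008000 means engrave at S383, F3124. After flipping Y the toolpath is (26.4615,50.6063) → (24.1637,53.5748) → (31.3952,58.6977) → (44.9710,65.0281) → (61.7058,71.6188) → (78.4146,77.5227) → (91.9121,81.7927) → (99.0133,83.4817) → (96.5330,81.6426).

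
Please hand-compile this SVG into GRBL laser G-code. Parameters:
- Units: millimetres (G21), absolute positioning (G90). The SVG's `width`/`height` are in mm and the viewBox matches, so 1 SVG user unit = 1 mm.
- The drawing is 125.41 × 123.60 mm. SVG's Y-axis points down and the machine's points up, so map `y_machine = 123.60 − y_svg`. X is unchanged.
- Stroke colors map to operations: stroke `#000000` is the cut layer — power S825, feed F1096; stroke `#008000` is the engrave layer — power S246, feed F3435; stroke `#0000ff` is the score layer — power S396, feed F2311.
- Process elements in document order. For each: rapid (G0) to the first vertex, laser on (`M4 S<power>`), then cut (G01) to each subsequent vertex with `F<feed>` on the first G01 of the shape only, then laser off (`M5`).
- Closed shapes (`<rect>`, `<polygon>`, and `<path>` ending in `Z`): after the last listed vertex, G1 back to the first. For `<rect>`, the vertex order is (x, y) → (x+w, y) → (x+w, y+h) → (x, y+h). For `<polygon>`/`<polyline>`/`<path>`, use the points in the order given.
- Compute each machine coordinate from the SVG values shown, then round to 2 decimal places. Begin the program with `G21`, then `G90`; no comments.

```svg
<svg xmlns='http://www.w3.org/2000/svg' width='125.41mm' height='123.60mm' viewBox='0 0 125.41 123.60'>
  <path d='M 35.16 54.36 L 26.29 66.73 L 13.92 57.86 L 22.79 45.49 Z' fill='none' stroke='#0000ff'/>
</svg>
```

viewBox `0 0 125.41 123.60` with mm width/height → 1 unit = 1 mm. Flip: y_m = 123.60 − y_svg.

**Shape 1** — `<path>` regular polygon, stroke `#0000ff` → score (S396, F2311). Machine vertices: (35.16,69.24) → (26.29,56.87) → (13.92,65.74) → (22.79,78.11) → (35.16,69.24). Closed: final G1 returns to the first vertex.

G21
G90
G0 X35.16 Y69.24
M4 S396
G01 X26.29 Y56.87 F2311
G01 X13.92 Y65.74
G01 X22.79 Y78.11
G01 X35.16 Y69.24
M5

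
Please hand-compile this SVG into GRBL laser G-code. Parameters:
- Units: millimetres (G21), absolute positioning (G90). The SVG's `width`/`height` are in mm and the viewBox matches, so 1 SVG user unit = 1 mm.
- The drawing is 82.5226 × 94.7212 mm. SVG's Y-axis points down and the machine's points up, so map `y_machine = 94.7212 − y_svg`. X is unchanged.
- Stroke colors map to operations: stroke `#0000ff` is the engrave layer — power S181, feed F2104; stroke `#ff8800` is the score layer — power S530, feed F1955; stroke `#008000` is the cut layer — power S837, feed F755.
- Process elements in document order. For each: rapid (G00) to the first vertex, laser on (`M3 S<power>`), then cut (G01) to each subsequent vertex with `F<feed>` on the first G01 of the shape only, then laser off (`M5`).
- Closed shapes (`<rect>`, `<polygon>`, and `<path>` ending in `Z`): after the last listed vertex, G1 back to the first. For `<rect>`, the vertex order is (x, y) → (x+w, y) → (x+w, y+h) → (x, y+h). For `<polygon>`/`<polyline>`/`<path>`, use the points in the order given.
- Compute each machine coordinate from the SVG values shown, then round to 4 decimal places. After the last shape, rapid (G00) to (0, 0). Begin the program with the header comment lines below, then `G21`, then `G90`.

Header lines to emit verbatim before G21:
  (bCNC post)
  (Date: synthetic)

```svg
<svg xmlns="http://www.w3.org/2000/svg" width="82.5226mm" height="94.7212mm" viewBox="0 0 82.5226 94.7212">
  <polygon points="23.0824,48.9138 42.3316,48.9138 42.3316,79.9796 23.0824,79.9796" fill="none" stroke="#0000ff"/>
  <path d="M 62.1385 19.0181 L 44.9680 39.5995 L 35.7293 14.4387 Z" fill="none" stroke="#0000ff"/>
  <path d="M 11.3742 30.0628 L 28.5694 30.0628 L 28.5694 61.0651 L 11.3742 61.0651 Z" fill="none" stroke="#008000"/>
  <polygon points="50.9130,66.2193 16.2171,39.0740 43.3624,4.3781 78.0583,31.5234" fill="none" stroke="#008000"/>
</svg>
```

viewBox `0 0 82.5226 94.7212` with mm width/height → 1 unit = 1 mm. Flip: y_m = 94.7212 − y_svg.

**Shape 1** — `<polygon>` rectangle, stroke `#0000ff` → engrave (S181, F2104). Machine vertices: (23.0824,45.8074) → (42.3316,45.8074) → (42.3316,14.7416) → (23.0824,14.7416) → (23.0824,45.8074). Closed: final G1 returns to the first vertex.

**Shape 2** — `<path>` regular polygon, stroke `#0000ff` → engrave (S181, F2104). Machine vertices: (62.1385,75.7031) → (44.9680,55.1217) → (35.7293,80.2825) → (62.1385,75.7031). Closed: final G1 returns to the first vertex.

**Shape 3** — `<path>` rectangle, stroke `#008000` → cut (S837, F755). Machine vertices: (11.3742,64.6584) → (28.5694,64.6584) → (28.5694,33.6561) → (11.3742,33.6561) → (11.3742,64.6584). Closed: final G1 returns to the first vertex.

**Shape 4** — `<polygon>` regular polygon, stroke `#008000` → cut (S837, F755). Machine vertices: (50.9130,28.5019) → (16.2171,55.6472) → (43.3624,90.3431) → (78.0583,63.1978) → (50.9130,28.5019). Closed: final G1 returns to the first vertex.

(bCNC post)
(Date: synthetic)
G21
G90
G00 X23.0824 Y45.8074
M3 S181
G01 X42.3316 Y45.8074 F2104
G01 X42.3316 Y14.7416
G01 X23.0824 Y14.7416
G01 X23.0824 Y45.8074
M5
G00 X62.1385 Y75.7031
M3 S181
G01 X44.9680 Y55.1217 F2104
G01 X35.7293 Y80.2825
G01 X62.1385 Y75.7031
M5
G00 X11.3742 Y64.6584
M3 S837
G01 X28.5694 Y64.6584 F755
G01 X28.5694 Y33.6561
G01 X11.3742 Y33.6561
G01 X11.3742 Y64.6584
M5
G00 X50.9130 Y28.5019
M3 S837
G01 X16.2171 Y55.6472 F755
G01 X43.3624 Y90.3431
G01 X78.0583 Y63.1978
G01 X50.9130 Y28.5019
M5
G00 X0.0000 Y0.0000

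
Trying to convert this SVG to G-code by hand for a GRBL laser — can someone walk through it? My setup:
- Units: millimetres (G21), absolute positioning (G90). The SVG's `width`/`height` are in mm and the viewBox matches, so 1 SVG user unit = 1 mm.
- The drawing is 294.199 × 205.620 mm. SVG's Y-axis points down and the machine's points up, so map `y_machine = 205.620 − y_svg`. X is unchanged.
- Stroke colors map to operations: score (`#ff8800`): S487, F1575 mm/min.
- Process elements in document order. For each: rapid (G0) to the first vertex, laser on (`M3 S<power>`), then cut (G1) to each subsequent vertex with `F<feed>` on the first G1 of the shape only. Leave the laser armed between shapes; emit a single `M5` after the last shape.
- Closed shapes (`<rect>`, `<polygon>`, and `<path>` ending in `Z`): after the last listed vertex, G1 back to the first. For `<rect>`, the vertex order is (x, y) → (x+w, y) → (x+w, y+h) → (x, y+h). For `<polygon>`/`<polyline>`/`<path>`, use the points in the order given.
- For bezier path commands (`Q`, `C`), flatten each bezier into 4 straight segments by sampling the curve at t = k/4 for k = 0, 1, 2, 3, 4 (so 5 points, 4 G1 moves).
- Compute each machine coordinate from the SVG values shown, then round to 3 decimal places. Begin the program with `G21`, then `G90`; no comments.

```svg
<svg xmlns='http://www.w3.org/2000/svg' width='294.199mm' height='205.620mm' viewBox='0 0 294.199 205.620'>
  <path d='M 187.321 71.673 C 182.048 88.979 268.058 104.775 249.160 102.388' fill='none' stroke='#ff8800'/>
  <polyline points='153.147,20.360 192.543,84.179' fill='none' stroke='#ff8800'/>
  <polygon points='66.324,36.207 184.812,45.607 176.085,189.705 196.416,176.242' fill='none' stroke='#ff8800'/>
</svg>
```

Since the viewBox matches the mm dimensions, user units are millimetres directly. The only transform is the Y-flip y_m = 205.620 − y_svg.

Shape 1 is a cubic bezier drawn with `<path>`. Its stroke #ff8800 means score at S487, F1575. After flipping Y the toolpath is (187.321,133.947) → (197.416,121.511) → (223.350,111.205) → (246.729,104.591) → (249.160,103.232).

Shape 2 is a line segment drawn with `<polyline>`. Its stroke #ff8800 means score at S487, F1575. After flipping Y the toolpath is (153.147,185.260) → (192.543,121.441).

Shape 3 is a closed polygon drawn with `<polygon>`. Its stroke #ff8800 means score at S487, F1575. After flipping Y the toolpath is (66.324,169.413) → (184.812,160.013) → (176.085,15.915) → (196.416,29.378) → (66.324,169.413), returning to the start.

G21
G90
G0 X187.321 Y133.947
M3 S487
G1 X197.416 Y121.511 F1575
G1 X223.350 Y111.205
G1 X246.729 Y104.591
G1 X249.160 Y103.232
G0 X153.147 Y185.260
M3 S487
G1 X192.543 Y121.441 F1575
G0 X66.324 Y169.413
M3 S487
G1 X184.812 Y160.013 F1575
G1 X176.085 Y15.915
G1 X196.416 Y29.378
G1 X66.324 Y169.413
M5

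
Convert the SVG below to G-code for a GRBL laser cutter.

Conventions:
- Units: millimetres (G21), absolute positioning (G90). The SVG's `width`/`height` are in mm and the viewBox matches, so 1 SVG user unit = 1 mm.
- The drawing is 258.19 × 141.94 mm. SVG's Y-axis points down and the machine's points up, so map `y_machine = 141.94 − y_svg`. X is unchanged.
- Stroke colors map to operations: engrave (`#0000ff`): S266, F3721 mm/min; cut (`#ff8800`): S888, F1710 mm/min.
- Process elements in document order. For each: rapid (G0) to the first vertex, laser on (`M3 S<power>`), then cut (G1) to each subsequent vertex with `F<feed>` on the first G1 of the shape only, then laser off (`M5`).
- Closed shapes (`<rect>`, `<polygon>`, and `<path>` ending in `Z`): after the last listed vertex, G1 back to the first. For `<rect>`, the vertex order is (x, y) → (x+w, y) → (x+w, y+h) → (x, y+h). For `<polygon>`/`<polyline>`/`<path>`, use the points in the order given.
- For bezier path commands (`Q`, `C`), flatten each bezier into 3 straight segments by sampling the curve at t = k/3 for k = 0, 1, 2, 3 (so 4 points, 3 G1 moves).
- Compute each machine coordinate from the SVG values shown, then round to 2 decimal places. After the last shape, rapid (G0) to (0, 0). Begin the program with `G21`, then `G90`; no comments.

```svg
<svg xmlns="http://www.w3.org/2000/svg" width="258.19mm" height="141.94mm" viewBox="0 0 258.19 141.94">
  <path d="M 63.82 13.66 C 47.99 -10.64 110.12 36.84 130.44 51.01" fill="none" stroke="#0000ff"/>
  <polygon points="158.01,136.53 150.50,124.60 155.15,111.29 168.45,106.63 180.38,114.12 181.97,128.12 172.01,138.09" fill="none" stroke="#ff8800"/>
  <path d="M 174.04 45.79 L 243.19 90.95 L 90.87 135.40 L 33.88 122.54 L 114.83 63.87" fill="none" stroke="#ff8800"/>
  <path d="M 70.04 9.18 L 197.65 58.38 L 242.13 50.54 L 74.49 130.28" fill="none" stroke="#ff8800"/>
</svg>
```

viewBox `0 0 258.19 141.94` with mm width/height → 1 unit = 1 mm. Flip: y_m = 141.94 − y_svg.

**Shape 1** — `<path>` cubic bezier, stroke `#0000ff` → engrave (S266, F3721). Control points (SVG): P0=(63.82,13.66), P1=(47.99,-10.64), P2=(110.12,36.84), P3=(130.44,51.01); sampled at t=k/3. Machine vertices: (63.82,128.28) → (69.54,132.55) → (100.62,112.31) → (130.44,90.93). Open path.

**Shape 2** — `<polygon>` regular polygon, stroke `#ff8800` → cut (S888, F1710). Machine vertices: (158.01,5.41) → (150.50,17.34) → (155.15,30.65) → (168.45,35.31) → (180.38,27.82) → (181.97,13.82) → (172.01,3.85) → (158.01,5.41). Closed: final G1 returns to the first vertex.

**Shape 3** — `<path>` open polyline, stroke `#ff8800` → cut (S888, F1710). Machine vertices: (174.04,96.15) → (243.19,50.99) → (90.87,6.54) → (33.88,19.40) → (114.83,78.07). Open path.

**Shape 4** — `<path>` open polyline, stroke `#ff8800` → cut (S888, F1710). Machine vertices: (70.04,132.76) → (197.65,83.56) → (242.13,91.40) → (74.49,11.66). Open path.

G21
G90
G0 X63.82 Y128.28
M3 S266
G1 X69.54 Y132.55 F3721
G1 X100.62 Y112.31
G1 X130.44 Y90.93
M5
G0 X158.01 Y5.41
M3 S888
G1 X150.50 Y17.34 F1710
G1 X155.15 Y30.65
G1 X168.45 Y35.31
G1 X180.38 Y27.82
G1 X181.97 Y13.82
G1 X172.01 Y3.85
G1 X158.01 Y5.41
M5
G0 X174.04 Y96.15
M3 S888
G1 X243.19 Y50.99 F1710
G1 X90.87 Y6.54
G1 X33.88 Y19.40
G1 X114.83 Y78.07
M5
G0 X70.04 Y132.76
M3 S888
G1 X197.65 Y83.56 F1710
G1 X242.13 Y91.40
G1 X74.49 Y11.66
M5
G0 X0.00 Y0.00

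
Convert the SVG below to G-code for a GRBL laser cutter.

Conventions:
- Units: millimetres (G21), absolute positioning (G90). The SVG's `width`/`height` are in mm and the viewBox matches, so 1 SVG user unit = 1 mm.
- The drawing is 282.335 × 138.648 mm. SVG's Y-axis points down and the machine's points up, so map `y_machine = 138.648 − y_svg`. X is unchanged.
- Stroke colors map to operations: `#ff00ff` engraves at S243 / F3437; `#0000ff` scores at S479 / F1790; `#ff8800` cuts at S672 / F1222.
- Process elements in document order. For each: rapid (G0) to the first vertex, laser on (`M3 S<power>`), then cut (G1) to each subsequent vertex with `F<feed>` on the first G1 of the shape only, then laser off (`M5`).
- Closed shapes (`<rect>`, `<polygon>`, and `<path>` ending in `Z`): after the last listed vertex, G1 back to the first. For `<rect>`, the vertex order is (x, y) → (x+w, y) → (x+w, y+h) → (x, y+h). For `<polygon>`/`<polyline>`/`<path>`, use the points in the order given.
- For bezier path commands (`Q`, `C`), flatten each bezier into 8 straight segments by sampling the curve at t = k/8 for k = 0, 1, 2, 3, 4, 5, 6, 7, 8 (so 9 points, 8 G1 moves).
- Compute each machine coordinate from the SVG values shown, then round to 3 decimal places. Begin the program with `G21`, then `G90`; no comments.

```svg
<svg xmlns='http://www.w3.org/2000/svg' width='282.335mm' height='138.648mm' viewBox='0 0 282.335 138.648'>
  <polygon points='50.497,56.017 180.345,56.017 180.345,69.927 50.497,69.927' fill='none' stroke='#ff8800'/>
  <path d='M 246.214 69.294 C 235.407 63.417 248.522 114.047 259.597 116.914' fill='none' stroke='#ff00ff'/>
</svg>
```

G21
G90
G0 X50.497 Y82.631
M3 S672
G1 X180.345 Y82.631 F1222
G1 X180.345 Y68.721
G1 X50.497 Y68.721
G1 X50.497 Y82.631
M5
G0 X246.214 Y69.354
M3 S243
G1 X243.232 Y69.113 F3437
G1 X242.188 Y64.796
G1 X242.779 Y57.625
G1 X244.700 Y48.823
G1 X247.646 Y39.611
G1 X251.314 Y31.211
G1 X255.399 Y24.844
G1 X259.597 Y21.734
M5

Since the viewBox matches the mm dimensions, user units are millimetres directly. The only transform is the Y-flip y_m = 138.648 − y_svg.

Shape 1 is a rectangle drawn with `<polygon>`. Its stroke #ff8800 means cut at S672, F1222. After flipping Y the toolpath is (50.497,82.631) → (180.345,82.631) → (180.345,68.721) → (50.497,68.721) → (50.497,82.631), returning to the start.

Shape 2 is a cubic bezier drawn with `<path>`. Its stroke #ff00ff means engrave at S243, F3437. After flipping Y the toolpath is (246.214,69.354) → (243.232,69.113) → (242.188,64.796) → (242.779,57.625) → (244.700,48.823) → (247.646,39.611) → (251.314,31.211) → (255.399,24.844) → (259.597,21.734).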